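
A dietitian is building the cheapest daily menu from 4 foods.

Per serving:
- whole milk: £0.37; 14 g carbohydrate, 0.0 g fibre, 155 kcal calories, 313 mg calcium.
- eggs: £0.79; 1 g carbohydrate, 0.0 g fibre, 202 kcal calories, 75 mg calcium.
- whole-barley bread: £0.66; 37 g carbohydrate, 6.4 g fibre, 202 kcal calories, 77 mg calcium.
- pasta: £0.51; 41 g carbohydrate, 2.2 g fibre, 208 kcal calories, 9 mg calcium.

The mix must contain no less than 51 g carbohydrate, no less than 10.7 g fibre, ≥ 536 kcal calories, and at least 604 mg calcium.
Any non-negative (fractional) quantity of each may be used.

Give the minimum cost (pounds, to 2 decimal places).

This is a linear program. Let x1 = servings of whole milk, x2 = servings of eggs, x3 = servings of whole-barley bread, x4 = servings of pasta.
Minimise 0.37x1 + 0.79x2 + 0.66x3 + 0.51x4 with:
  14x1 + 1x2 + 37x3 + 41x4 ≥ 51   (carbohydrate)
  6.4x3 + 2.2x4 ≥ 10.7   (fibre)
  155x1 + 202x2 + 202x3 + 208x4 ≥ 536   (calories)
  313x1 + 75x2 + 77x3 + 9x4 ≥ 604   (calcium)
  x1, x2, x3, x4 ≥ 0.
The minimum-cost mix takes nothing from eggs, pasta — only whole milk, whole-barley bread. Binding constraints: fibre and calcium.
That vertex is x1 = 1.518, x3 = 1.672.
Objective = 0.37·1.518 + 0.66·1.672 = 1.6652.

£1.67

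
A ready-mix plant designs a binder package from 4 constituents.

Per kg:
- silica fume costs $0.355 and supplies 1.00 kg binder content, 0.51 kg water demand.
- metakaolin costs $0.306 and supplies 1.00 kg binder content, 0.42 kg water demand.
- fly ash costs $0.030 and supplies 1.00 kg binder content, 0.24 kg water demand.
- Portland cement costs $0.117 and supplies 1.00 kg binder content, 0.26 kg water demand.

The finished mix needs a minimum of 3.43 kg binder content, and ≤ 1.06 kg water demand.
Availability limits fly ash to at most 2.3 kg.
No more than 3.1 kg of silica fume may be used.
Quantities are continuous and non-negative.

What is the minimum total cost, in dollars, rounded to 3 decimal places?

Let x1 = kg of silica fume, x2 = kg of metakaolin, x3 = kg of fly ash, x4 = kg of Portland cement.
min 0.355x1 + 0.306x2 + 0.03x3 + 0.117x4 subject to:
  1x1 + 1x2 + 1x3 + 1x4 ≥ 3.43   (binder content)
  0.51x1 + 0.42x2 + 0.24x3 + 0.26x4 ≤ 1.06   (water demand)
  x3 ≤ 2.3
  x1 ≤ 3.1
  x1, x2, x3, x4 ≥ 0.
The minimum-cost mix takes nothing from silica fume, metakaolin — only fly ash, Portland cement. There the binder content and the fly ash cap constraints are tight.
Solving gives x3 = 2.3, x4 = 1.13.
Total cost: 0.03·2.3 + 0.117·1.13 = 0.20121.

$0.201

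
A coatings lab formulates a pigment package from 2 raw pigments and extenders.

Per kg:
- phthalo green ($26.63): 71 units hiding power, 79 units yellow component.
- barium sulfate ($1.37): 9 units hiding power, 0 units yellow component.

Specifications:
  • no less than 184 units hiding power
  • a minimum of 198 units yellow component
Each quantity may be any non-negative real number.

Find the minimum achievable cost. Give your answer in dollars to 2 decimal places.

$67.66

Set it up as a linear program. Let x1 = kg of phthalo green, x2 = kg of barium sulfate.
Minimise 26.63x1 + 1.37x2 s.t.:
  71x1 + 9x2 ≥ 184   (hiding power)
  79x1 ≥ 198   (yellow component)
  x1, x2 ≥ 0.
Both inputs are positive at the optimum. The hiding power and yellow component requirements are met with equality.
That vertex is x1 = 2.506, x2 = 0.6723.
Total cost: 26.63·2.506 + 1.37·0.6723 = 67.6558.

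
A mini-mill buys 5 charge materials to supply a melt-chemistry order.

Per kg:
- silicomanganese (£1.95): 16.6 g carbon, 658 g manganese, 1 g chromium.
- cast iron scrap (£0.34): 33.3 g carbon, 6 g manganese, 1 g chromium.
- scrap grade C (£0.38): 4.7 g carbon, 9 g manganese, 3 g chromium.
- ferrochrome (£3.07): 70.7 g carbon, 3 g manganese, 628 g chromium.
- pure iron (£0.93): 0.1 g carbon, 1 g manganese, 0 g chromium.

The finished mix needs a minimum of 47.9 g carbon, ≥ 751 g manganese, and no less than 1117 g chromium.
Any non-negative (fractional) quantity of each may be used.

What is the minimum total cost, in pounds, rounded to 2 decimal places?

£7.66

Treat it as an LP. Let x1 = kg of silicomanganese, x2 = kg of cast iron scrap, x3 = kg of scrap grade C, x4 = kg of ferrochrome, x5 = kg of pure iron.
min 1.95x1 + 0.34x2 + 0.38x3 + 3.07x4 + 0.93x5 subject to:
  16.6x1 + 33.3x2 + 4.7x3 + 70.7x4 + 0.1x5 ≥ 47.9   (carbon)
  658x1 + 6x2 + 9x3 + 3x4 + 1x5 ≥ 751   (manganese)
  1x1 + 1x2 + 3x3 + 628x4 ≥ 1117   (chromium)
  x1, x2, x3, x4, x5 ≥ 0.
The optimal basis is {silicomanganese, ferrochrome}; cast iron scrap, scrap grade C, pure iron drop out. There the manganese and chromium constraints are tight.
Optimal quantities: silicomanganese = 1.133 kg, ferrochrome = 1.777 kg.
Objective = 1.95·1.133 + 3.07·1.777 = 7.6647.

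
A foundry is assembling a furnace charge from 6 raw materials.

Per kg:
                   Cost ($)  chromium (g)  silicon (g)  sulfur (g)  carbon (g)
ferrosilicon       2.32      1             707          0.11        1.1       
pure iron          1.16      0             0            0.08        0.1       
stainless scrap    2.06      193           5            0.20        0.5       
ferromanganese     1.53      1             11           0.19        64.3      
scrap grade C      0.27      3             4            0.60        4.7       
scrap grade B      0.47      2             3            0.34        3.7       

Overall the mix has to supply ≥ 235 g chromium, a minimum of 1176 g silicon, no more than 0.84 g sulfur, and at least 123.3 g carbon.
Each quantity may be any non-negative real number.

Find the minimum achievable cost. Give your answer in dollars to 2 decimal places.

$9.12

Set it up as a linear program. Let x1 = kg of ferrosilicon, x2 = kg of pure iron, x3 = kg of stainless scrap, x4 = kg of ferromanganese, x5 = kg of scrap grade C, x6 = kg of scrap grade B.
Minimise 2.32x1 + 1.16x2 + 2.06x3 + 1.53x4 + 0.27x5 + 0.47x6 subject to:
  1x1 + 193x3 + 1x4 + 3x5 + 2x6 ≥ 235   (chromium)
  707x1 + 5x3 + 11x4 + 4x5 + 3x6 ≥ 1176   (silicon)
  0.11x1 + 0.08x2 + 0.2x3 + 0.19x4 + 0.6x5 + 0.34x6 ≤ 0.84   (sulfur)
  1.1x1 + 0.1x2 + 0.5x3 + 64.3x4 + 4.7x5 + 3.7x6 ≥ 123.3   (carbon)
  x1, x2, x3, x4, x5, x6 ≥ 0.
The minimum-cost mix takes nothing from pure iron, scrap grade C, scrap grade B — only ferrosilicon, stainless scrap, ferromanganese. The chromium, silicon, carbon requirements are met with equality.
Solving gives x1 = 1.626, x3 = 1.199, x4 = 1.88.
Objective = 2.32·1.626 + 2.06·1.199 + 1.53·1.88 = 9.1187.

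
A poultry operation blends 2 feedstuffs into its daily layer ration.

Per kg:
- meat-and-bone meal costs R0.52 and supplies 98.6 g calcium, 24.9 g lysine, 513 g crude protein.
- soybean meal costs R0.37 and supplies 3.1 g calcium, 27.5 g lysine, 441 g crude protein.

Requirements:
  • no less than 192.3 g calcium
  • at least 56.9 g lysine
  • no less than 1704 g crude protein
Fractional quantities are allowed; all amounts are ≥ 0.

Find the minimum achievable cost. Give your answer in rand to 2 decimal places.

This is a linear program. Let x1 = kg of meat-and-bone meal, x2 = kg of soybean meal.
Minimise 0.52x1 + 0.37x2 subject to:
  98.6x1 + 3.1x2 ≥ 192.3   (calcium)
  24.9x1 + 27.5x2 ≥ 56.9   (lysine)
  513x1 + 441x2 ≥ 1704   (crude protein)
  x1, x2 ≥ 0.
Both inputs are positive at the optimum. The calcium and crude protein requirements are met with equality.
That vertex is x1 = 1.898, x2 = 1.656.
Total cost: 0.52·1.898 + 0.37·1.656 = 1.5997.

R1.60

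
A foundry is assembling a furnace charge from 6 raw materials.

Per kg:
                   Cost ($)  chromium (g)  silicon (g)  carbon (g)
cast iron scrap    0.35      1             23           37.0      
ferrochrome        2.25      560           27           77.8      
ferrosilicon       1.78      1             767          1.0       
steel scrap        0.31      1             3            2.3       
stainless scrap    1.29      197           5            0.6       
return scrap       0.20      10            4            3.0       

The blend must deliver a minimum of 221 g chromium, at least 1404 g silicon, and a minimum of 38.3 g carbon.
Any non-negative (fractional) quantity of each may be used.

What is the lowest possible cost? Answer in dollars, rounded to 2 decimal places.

Treat it as an LP. Let x1 = kg of cast iron scrap, x2 = kg of ferrochrome, x3 = kg of ferrosilicon, x4 = kg of steel scrap, x5 = kg of stainless scrap, x6 = kg of return scrap.
Minimise 0.35x1 + 2.25x2 + 1.78x3 + 0.31x4 + 1.29x5 + 0.2x6 subject to:
  1x1 + 560x2 + 1x3 + 1x4 + 197x5 + 10x6 ≥ 221   (chromium)
  23x1 + 27x2 + 767x3 + 3x4 + 5x5 + 4x6 ≥ 1404   (silicon)
  37x1 + 77.8x2 + 1x3 + 2.3x4 + 0.6x5 + 3x6 ≥ 38.3   (carbon)
  x1, x2, x3, x4, x5, x6 ≥ 0.
The minimum-cost mix takes nothing from steel scrap, stainless scrap, return scrap — only cast iron scrap, ferrochrome, ferrosilicon. There the chromium, silicon, carbon constraints are tight.
So cast iron scrap = 0.1638 kg, ferrochrome = 0.3911 kg, ferrosilicon = 1.812 kg.
Hence cost = 0.35·0.1638 + 2.25·0.3911 + 1.78·1.812 = $4.1627.

$4.16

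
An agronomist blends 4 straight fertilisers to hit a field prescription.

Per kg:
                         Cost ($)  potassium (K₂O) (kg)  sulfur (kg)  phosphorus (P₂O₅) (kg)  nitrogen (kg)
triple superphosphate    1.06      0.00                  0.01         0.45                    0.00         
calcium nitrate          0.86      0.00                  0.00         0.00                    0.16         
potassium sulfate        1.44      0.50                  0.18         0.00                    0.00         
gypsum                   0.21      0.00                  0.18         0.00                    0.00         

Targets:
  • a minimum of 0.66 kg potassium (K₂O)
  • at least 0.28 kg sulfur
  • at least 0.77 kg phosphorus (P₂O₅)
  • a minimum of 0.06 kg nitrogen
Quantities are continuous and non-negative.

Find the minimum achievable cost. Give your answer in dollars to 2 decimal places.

Let x1 = kg of triple superphosphate, x2 = kg of calcium nitrate, x3 = kg of potassium sulfate, x4 = kg of gypsum.
min 1.06x1 + 0.86x2 + 1.44x3 + 0.21x4 with:
  0.5x3 ≥ 0.66   (potassium (K₂O))
  0.01x1 + 0.18x3 + 0.18x4 ≥ 0.28   (sulfur)
  0.45x1 ≥ 0.77   (phosphorus (P₂O₅))
  0.16x2 ≥ 0.06   (nitrogen)
  x1, x2, x3, x4 ≥ 0.
All 4 inputs are positive at the optimum. The potassium (K₂O), sulfur, phosphorus (P₂O₅), nitrogen requirements are met with equality.
Optimal quantities: triple superphosphate = 1.711 kg, calcium nitrate = 0.375 kg, potassium sulfate = 1.32 kg, gypsum = 0.1405 kg.
Cost = 1.06·1.711 + 0.86·0.375 + 1.44·1.32 + 0.21·0.1405 = 4.0665.

$4.07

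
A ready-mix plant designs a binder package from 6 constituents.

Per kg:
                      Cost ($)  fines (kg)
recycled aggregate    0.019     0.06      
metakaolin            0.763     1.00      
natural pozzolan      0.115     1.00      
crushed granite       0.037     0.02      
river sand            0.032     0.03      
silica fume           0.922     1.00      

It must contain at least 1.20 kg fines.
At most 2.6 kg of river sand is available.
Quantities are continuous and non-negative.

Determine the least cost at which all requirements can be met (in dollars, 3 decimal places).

$0.138

Let x1 = kg of recycled aggregate, x2 = kg of metakaolin, x3 = kg of natural pozzolan, x4 = kg of crushed granite, x5 = kg of river sand, x6 = kg of silica fume.
Minimise 0.019x1 + 0.763x2 + 0.115x3 + 0.037x4 + 0.032x5 + 0.922x6 with:
  0.06x1 + 1x2 + 1x3 + 0.02x4 + 0.03x5 + 1x6 ≥ 1.2   (fines)
  x5 ≤ 2.6
  x1, x2, x3, x4, x5, x6 ≥ 0.
The cheapest feasible vertex uses only natural pozzolan; recycled aggregate, metakaolin, crushed granite, river sand, silica fume are not used. There the fines constraint is tight.
Solving gives x3 = 1.2.
Objective = 0.115·1.2 = 0.13800.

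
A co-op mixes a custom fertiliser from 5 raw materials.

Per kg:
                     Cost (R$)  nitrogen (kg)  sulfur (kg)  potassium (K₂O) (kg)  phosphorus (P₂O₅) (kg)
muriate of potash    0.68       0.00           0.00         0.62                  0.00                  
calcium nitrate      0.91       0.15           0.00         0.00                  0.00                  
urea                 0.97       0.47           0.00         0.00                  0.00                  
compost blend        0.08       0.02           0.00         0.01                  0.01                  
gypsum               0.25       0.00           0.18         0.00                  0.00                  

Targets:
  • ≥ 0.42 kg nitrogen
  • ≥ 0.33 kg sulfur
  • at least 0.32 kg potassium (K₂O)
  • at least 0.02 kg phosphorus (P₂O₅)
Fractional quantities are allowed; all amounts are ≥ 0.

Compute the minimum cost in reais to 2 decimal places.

R$1.73

Treat it as an LP. Let x1 = kg of muriate of potash, x2 = kg of calcium nitrate, x3 = kg of urea, x4 = kg of compost blend, x5 = kg of gypsum.
Minimize 0.68x1 + 0.91x2 + 0.97x3 + 0.08x4 + 0.25x5 subject to:
  0.15x2 + 0.47x3 + 0.02x4 ≥ 0.42   (nitrogen)
  0.18x5 ≥ 0.33   (sulfur)
  0.62x1 + 0.01x4 ≥ 0.32   (potassium (K₂O))
  0.01x4 ≥ 0.02   (phosphorus (P₂O₅))
  x1, x2, x3, x4, x5 ≥ 0.
The minimum-cost mix takes nothing from calcium nitrate — only muriate of potash, urea, compost blend, gypsum. The nitrogen, sulfur, potassium (K₂O), phosphorus (P₂O₅) requirements are met with equality.
Optimal quantities: muriate of potash = 0.4839 kg, urea = 0.8085 kg, compost blend = 2 kg, gypsum = 1.833 kg.
Total cost: 0.68·0.4839 + 0.97·0.8085 + 0.08·2 + 0.25·1.833 = 1.7315.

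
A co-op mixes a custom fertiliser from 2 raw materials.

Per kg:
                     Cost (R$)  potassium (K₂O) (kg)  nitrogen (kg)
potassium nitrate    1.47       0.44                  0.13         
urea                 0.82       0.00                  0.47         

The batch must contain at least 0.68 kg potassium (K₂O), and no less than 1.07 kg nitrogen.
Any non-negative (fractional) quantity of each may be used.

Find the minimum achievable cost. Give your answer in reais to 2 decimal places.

Let x1 = kg of potassium nitrate, x2 = kg of urea.
min 1.47x1 + 0.82x2 with:
  0.44x1 ≥ 0.68   (potassium (K₂O))
  0.13x1 + 0.47x2 ≥ 1.07   (nitrogen)
  x1, x2 ≥ 0.
Both inputs are positive at the optimum. Binding constraints: potassium (K₂O) and nitrogen.
So potassium nitrate = 1.545 kg, urea = 1.849 kg.
Hence cost = 1.47·1.545 + 0.82·1.849 = R$3.7873.

R$3.79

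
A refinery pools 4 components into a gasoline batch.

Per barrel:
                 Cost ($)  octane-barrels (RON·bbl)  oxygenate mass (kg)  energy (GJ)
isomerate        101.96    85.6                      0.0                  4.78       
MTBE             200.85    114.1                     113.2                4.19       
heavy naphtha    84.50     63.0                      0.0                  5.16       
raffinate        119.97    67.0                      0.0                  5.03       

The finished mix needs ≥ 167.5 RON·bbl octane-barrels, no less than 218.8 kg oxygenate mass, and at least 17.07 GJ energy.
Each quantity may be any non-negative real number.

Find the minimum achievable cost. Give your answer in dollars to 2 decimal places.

Set it up as a linear program. Let x1 = barrels of isomerate, x2 = barrels of MTBE, x3 = barrels of heavy naphtha, x4 = barrels of raffinate.
Minimise 101.96x1 + 200.85x2 + 84.5x3 + 119.97x4 s.t.:
  85.6x1 + 114.1x2 + 63x3 + 67x4 ≥ 167.5   (octane-barrels)
  113.2x2 ≥ 218.8   (oxygenate mass)
  4.78x1 + 4.19x2 + 5.16x3 + 5.03x4 ≥ 17.07   (energy)
  x1, x2, x3, x4 ≥ 0.
The optimal basis is {MTBE, heavy naphtha}; isomerate, raffinate drop out. Binding constraints: oxygenate mass and energy.
Solving gives x2 = 1.9329, x3 = 1.7386.
Hence cost = 200.85·1.9329 + 84.5·1.7386 = $535.1347.

$535.13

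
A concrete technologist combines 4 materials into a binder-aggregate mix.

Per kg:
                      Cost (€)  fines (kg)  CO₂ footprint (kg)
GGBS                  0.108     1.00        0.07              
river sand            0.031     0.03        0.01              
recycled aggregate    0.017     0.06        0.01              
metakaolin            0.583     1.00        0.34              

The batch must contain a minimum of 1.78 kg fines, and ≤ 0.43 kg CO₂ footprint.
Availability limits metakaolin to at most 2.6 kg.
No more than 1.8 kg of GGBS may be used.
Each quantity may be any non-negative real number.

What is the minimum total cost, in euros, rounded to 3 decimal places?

€0.192

This is a linear program. Let x1 = kg of GGBS, x2 = kg of river sand, x3 = kg of recycled aggregate, x4 = kg of metakaolin.
min 0.108x1 + 0.031x2 + 0.017x3 + 0.583x4 subject to:
  1x1 + 0.03x2 + 0.06x3 + 1x4 ≥ 1.78   (fines)
  0.07x1 + 0.01x2 + 0.01x3 + 0.34x4 ≤ 0.43   (CO₂ footprint)
  x4 ≤ 2.6
  x1 ≤ 1.8
  x1, x2, x3, x4 ≥ 0.
The minimum-cost mix takes nothing from river sand, recycled aggregate, metakaolin — only GGBS. There the fines constraint is tight.
Solving gives x1 = 1.78.
Total cost: 0.108·1.78 = 0.19224.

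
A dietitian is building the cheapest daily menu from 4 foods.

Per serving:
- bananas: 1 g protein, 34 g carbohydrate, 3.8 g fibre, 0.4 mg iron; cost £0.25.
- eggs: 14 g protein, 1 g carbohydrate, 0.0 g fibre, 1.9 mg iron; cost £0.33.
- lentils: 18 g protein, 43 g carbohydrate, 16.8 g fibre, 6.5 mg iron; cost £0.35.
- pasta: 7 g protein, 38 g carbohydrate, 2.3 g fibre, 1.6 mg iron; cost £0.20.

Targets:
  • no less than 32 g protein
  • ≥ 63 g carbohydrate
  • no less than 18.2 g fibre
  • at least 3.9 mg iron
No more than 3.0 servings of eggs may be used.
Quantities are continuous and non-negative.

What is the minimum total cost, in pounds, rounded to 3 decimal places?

Treat it as an LP. Let x1 = servings of bananas, x2 = servings of eggs, x3 = servings of lentils, x4 = servings of pasta.
min 0.25x1 + 0.33x2 + 0.35x3 + 0.2x4 s.t.:
  1x1 + 14x2 + 18x3 + 7x4 ≥ 32   (protein)
  34x1 + 1x2 + 43x3 + 38x4 ≥ 63   (carbohydrate)
  3.8x1 + 16.8x3 + 2.3x4 ≥ 18.2   (fibre)
  0.4x1 + 1.9x2 + 6.5x3 + 1.6x4 ≥ 3.9   (iron)
  x2 ≤ 3
  x1, x2, x3, x4 ≥ 0.
The minimum-cost mix takes nothing from bananas, eggs, pasta — only lentils. There the protein constraint is tight.
Solving gives x3 = 1.778.
Objective = 0.35·1.778 = 0.62230.

£0.622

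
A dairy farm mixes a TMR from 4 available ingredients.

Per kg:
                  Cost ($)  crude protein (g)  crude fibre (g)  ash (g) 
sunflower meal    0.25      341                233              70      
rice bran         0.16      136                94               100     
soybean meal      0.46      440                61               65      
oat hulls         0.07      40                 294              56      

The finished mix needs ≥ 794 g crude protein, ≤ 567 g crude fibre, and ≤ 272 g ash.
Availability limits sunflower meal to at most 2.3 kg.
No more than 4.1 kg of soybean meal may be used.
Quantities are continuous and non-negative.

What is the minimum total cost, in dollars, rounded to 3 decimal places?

Treat it as an LP. Let x1 = kg of sunflower meal, x2 = kg of rice bran, x3 = kg of soybean meal, x4 = kg of oat hulls.
min 0.25x1 + 0.16x2 + 0.46x3 + 0.07x4 with:
  341x1 + 136x2 + 440x3 + 40x4 ≥ 794   (crude protein)
  233x1 + 94x2 + 61x3 + 294x4 ≤ 567   (crude fibre)
  70x1 + 100x2 + 65x3 + 56x4 ≤ 272   (ash)
  x1 ≤ 2.3
  x3 ≤ 4.1
  x1, x2, x3, x4 ≥ 0.
The optimal basis is {sunflower meal, soybean meal}; rice bran, oat hulls drop out. The crude protein and the sunflower meal cap requirements are met with equality.
Optimal quantities: sunflower meal = 2.3 kg, soybean meal = 0.02205 kg.
Objective = 0.25·2.3 + 0.46·0.02205 = 0.58514.

$0.585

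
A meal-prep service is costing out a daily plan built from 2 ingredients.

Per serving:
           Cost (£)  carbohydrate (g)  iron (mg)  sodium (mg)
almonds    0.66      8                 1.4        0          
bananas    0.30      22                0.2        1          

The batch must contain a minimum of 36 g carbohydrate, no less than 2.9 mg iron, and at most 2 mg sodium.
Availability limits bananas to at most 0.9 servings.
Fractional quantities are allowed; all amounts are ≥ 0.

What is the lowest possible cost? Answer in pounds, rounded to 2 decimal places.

£1.61

Treat it as an LP. Let x1 = servings of almonds, x2 = servings of bananas.
Minimize 0.66x1 + 0.3x2 subject to:
  8x1 + 22x2 ≥ 36   (carbohydrate)
  1.4x1 + 0.2x2 ≥ 2.9   (iron)
  1x2 ≤ 2   (sodium)
  x2 ≤ 0.9
  x1, x2 ≥ 0.
Both inputs are positive at the optimum. The carbohydrate and the bananas cap requirements are met with equality.
Solving gives x1 = 2.025, x2 = 0.9.
Cost = 0.66·2.025 + 0.3·0.9 = 1.6065.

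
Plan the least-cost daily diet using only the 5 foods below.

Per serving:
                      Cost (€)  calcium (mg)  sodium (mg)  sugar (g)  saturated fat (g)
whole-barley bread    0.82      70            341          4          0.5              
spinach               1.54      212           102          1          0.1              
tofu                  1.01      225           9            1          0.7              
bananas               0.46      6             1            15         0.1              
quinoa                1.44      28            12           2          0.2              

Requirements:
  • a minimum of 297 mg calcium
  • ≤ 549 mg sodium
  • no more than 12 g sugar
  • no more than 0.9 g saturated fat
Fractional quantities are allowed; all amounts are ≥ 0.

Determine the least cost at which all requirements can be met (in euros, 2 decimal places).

€1.36

Treat it as an LP. Let x1 = servings of whole-barley bread, x2 = servings of spinach, x3 = servings of tofu, x4 = servings of bananas, x5 = servings of quinoa.
min 0.82x1 + 1.54x2 + 1.01x3 + 0.46x4 + 1.44x5 s.t.:
  70x1 + 212x2 + 225x3 + 6x4 + 28x5 ≥ 297   (calcium)
  341x1 + 102x2 + 9x3 + 1x4 + 12x5 ≤ 549   (sodium)
  4x1 + 1x2 + 1x3 + 15x4 + 2x5 ≤ 12   (sugar)
  0.5x1 + 0.1x2 + 0.7x3 + 0.1x4 + 0.2x5 ≤ 0.9   (saturated fat)
  x1, x2, x3, x4, x5 ≥ 0.
At the optimum only spinach, tofu are positive (whole-barley bread, bananas, quinoa = 0). The calcium and saturated fat requirements are met with equality.
Solving gives x2 = 0.04289, x3 = 1.28.
Cost = 1.54·0.04289 + 1.01·1.28 = 1.3589.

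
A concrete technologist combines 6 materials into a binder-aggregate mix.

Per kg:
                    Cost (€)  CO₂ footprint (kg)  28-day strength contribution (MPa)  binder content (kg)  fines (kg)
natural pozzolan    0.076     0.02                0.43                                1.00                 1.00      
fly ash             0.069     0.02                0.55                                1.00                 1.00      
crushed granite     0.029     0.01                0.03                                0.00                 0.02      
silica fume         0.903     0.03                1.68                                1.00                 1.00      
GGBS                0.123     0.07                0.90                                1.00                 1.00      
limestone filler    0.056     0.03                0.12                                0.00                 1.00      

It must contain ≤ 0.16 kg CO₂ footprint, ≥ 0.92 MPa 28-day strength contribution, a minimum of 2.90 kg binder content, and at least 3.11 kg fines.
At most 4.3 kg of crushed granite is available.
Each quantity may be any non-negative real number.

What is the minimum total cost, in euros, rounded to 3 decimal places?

This is a linear program. Let x1 = kg of natural pozzolan, x2 = kg of fly ash, x3 = kg of crushed granite, x4 = kg of silica fume, x5 = kg of GGBS, x6 = kg of limestone filler.
min 0.076x1 + 0.069x2 + 0.029x3 + 0.903x4 + 0.123x5 + 0.056x6 s.t.:
  0.02x1 + 0.02x2 + 0.01x3 + 0.03x4 + 0.07x5 + 0.03x6 ≤ 0.16   (CO₂ footprint)
  0.43x1 + 0.55x2 + 0.03x3 + 1.68x4 + 0.9x5 + 0.12x6 ≥ 0.92   (28-day strength contribution)
  1x1 + 1x2 + 1x4 + 1x5 ≥ 2.9   (binder content)
  1x1 + 1x2 + 0.02x3 + 1x4 + 1x5 + 1x6 ≥ 3.11   (fines)
  x3 ≤ 4.3
  x1, x2, x3, x4, x5, x6 ≥ 0.
The cheapest feasible vertex uses only fly ash, limestone filler; natural pozzolan, crushed granite, silica fume, GGBS are not used. Binding constraints: binder content and fines.
Optimal quantities: fly ash = 2.9 kg, limestone filler = 0.21 kg.
Hence cost = 0.069·2.9 + 0.056·0.21 = €0.21186.

€0.212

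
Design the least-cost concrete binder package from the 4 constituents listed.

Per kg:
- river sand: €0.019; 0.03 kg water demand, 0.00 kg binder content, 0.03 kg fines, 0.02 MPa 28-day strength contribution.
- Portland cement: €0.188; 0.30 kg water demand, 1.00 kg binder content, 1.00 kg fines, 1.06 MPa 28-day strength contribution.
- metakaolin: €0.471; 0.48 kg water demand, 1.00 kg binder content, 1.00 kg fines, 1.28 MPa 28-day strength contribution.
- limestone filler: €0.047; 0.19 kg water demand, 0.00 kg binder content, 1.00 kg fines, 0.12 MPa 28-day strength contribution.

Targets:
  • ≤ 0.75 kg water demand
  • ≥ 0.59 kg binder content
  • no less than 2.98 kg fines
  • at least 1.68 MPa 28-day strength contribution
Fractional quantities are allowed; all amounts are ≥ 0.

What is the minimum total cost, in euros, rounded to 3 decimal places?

Set it up as a linear program. Let x1 = kg of river sand, x2 = kg of Portland cement, x3 = kg of metakaolin, x4 = kg of limestone filler.
min 0.019x1 + 0.188x2 + 0.471x3 + 0.047x4 with:
  0.03x1 + 0.3x2 + 0.48x3 + 0.19x4 ≤ 0.75   (water demand)
  1x2 + 1x3 ≥ 0.59   (binder content)
  0.03x1 + 1x2 + 1x3 + 1x4 ≥ 2.98   (fines)
  0.02x1 + 1.06x2 + 1.28x3 + 0.12x4 ≥ 1.68   (28-day strength contribution)
  x1, x2, x3, x4 ≥ 0.
The cheapest feasible vertex uses only Portland cement, limestone filler; river sand, metakaolin are not used. There the fines and 28-day strength contribution constraints are tight.
Optimal quantities: Portland cement = 1.407 kg, limestone filler = 1.573 kg.
Objective = 0.188·1.407 + 0.047·1.573 = 0.33845.

€0.338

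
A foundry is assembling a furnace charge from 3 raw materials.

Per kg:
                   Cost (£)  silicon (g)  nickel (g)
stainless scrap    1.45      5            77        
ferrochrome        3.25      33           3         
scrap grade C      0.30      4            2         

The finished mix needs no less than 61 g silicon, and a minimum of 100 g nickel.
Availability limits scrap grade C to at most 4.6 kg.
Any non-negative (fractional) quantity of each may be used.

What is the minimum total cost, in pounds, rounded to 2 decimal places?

£6.66

This is a linear program. Let x1 = kg of stainless scrap, x2 = kg of ferrochrome, x3 = kg of scrap grade C.
Minimize 1.45x1 + 3.25x2 + 0.3x3 with:
  5x1 + 33x2 + 4x3 ≥ 61   (silicon)
  77x1 + 3x2 + 2x3 ≥ 100   (nickel)
  x3 ≤ 4.6
  x1, x2, x3 ≥ 0.
All 3 inputs are positive at the optimum. The silicon, nickel, the scrap grade C cap requirements are met with equality.
That vertex is x1 = 1.136, x2 = 1.119, x3 = 4.6.
Cost = 1.45·1.136 + 3.25·1.119 + 0.3·4.6 = 6.6640.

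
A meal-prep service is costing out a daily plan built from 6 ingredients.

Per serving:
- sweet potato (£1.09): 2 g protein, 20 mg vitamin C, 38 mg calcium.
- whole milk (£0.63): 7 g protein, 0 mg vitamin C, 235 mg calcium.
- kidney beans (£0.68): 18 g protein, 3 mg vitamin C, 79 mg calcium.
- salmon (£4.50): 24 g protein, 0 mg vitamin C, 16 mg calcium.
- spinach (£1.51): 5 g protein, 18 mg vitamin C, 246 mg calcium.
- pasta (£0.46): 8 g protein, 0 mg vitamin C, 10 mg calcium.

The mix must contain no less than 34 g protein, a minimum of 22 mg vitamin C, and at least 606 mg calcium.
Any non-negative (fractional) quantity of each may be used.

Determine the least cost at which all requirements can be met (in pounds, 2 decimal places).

Let x1 = servings of sweet potato, x2 = servings of whole milk, x3 = servings of kidney beans, x4 = servings of salmon, x5 = servings of spinach, x6 = servings of pasta.
Minimise 1.09x1 + 0.63x2 + 0.68x3 + 4.5x4 + 1.51x5 + 0.46x6 with:
  2x1 + 7x2 + 18x3 + 24x4 + 5x5 + 8x6 ≥ 34   (protein)
  20x1 + 3x3 + 18x5 ≥ 22   (vitamin C)
  38x1 + 235x2 + 79x3 + 16x4 + 246x5 + 10x6 ≥ 606   (calcium)
  x1, x2, x3, x4, x5, x6 ≥ 0.
At the optimum only sweet potato, whole milk, kidney beans are positive (salmon, spinach, pasta = 0). There the protein, vitamin C, calcium constraints are tight.
That vertex is x1 = 0.9551, x2 = 2.099, x3 = 0.9663.
Objective = 1.09·0.9551 + 0.63·2.099 + 0.68·0.9663 = 3.0205.

£3.02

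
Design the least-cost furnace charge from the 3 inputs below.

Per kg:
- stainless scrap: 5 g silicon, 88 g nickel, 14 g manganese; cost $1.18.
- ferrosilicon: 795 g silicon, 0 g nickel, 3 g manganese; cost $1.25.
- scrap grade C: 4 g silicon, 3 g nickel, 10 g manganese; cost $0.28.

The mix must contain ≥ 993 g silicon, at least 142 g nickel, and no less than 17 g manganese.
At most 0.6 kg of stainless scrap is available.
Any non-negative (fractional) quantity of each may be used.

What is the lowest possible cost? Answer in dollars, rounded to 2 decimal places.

This is a linear program. Let x1 = kg of stainless scrap, x2 = kg of ferrosilicon, x3 = kg of scrap grade C.
Minimize 1.18x1 + 1.25x2 + 0.28x3 s.t.:
  5x1 + 795x2 + 4x3 ≥ 993   (silicon)
  88x1 + 3x3 ≥ 142   (nickel)
  14x1 + 3x2 + 10x3 ≥ 17   (manganese)
  x1 ≤ 0.6
  x1, x2, x3 ≥ 0.
The optimal mix uses every input. The silicon, nickel, the stainless scrap cap requirements are met with equality.
So stainless scrap = 0.6 kg, ferrosilicon = 1.096 kg, scrap grade C = 29.73 kg.
Hence cost = 1.18·0.6 + 1.25·1.096 + 0.28·29.73 = $10.4024.

$10.40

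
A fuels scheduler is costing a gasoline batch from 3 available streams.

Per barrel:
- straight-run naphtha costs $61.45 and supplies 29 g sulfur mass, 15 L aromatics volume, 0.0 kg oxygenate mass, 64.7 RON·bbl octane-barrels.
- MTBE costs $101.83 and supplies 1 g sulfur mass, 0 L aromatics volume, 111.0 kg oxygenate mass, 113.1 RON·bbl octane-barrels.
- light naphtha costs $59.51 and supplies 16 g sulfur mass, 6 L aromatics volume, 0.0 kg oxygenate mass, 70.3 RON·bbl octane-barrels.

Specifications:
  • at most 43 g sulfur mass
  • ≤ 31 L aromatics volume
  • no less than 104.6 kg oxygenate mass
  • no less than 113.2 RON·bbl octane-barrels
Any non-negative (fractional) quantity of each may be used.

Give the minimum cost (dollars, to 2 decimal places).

$101.56

Let x1 = barrels of straight-run naphtha, x2 = barrels of MTBE, x3 = barrels of light naphtha.
Minimise 61.45x1 + 101.83x2 + 59.51x3 s.t.:
  29x1 + 1x2 + 16x3 ≤ 43   (sulfur mass)
  15x1 + 6x3 ≤ 31   (aromatics volume)
  111x2 ≥ 104.6   (oxygenate mass)
  64.7x1 + 113.1x2 + 70.3x3 ≥ 113.2   (octane-barrels)
  x1, x2, x3 ≥ 0.
The cheapest feasible vertex uses only MTBE, light naphtha; straight-run naphtha is not used. There the oxygenate mass and octane-barrels constraints are tight.
That vertex is x2 = 0.9423, x3 = 0.09418.
Objective = 101.83·0.9423 + 59.51·0.09418 = 101.5591.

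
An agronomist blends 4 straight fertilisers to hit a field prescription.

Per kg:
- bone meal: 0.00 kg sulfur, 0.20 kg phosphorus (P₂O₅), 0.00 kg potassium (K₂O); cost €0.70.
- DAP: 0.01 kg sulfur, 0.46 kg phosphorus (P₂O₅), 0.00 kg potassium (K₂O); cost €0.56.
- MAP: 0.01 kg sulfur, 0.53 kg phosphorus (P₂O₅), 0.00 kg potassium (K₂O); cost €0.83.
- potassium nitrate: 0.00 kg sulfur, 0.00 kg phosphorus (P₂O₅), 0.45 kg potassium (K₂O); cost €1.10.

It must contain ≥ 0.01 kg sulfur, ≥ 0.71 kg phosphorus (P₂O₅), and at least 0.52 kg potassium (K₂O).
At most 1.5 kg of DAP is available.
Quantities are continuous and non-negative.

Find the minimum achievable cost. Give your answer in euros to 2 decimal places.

€2.14

Treat it as an LP. Let x1 = kg of bone meal, x2 = kg of DAP, x3 = kg of MAP, x4 = kg of potassium nitrate.
Minimise 0.7x1 + 0.56x2 + 0.83x3 + 1.1x4 s.t.:
  0.01x2 + 0.01x3 ≥ 0.01   (sulfur)
  0.2x1 + 0.46x2 + 0.53x3 ≥ 0.71   (phosphorus (P₂O₅))
  0.45x4 ≥ 0.52   (potassium (K₂O))
  x2 ≤ 1.5
  x1, x2, x3, x4 ≥ 0.
The optimal basis is {DAP, MAP, potassium nitrate}; bone meal drops out. The phosphorus (P₂O₅), potassium (K₂O), the DAP cap requirements are met with equality.
Optimal quantities: DAP = 1.5 kg, MAP = 0.03774 kg, potassium nitrate = 1.156 kg.
Hence cost = 0.56·1.5 + 0.83·0.03774 + 1.1·1.156 = €2.1429.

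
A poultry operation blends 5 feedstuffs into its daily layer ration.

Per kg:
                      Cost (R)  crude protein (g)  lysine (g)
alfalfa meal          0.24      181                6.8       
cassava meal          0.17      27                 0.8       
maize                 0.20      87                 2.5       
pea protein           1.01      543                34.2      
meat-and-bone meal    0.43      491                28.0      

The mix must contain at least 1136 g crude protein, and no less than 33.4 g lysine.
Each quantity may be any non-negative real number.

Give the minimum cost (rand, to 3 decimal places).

R0.995

This is a linear program. Let x1 = kg of alfalfa meal, x2 = kg of cassava meal, x3 = kg of maize, x4 = kg of pea protein, x5 = kg of meat-and-bone meal.
Minimize 0.24x1 + 0.17x2 + 0.2x3 + 1.01x4 + 0.43x5 s.t.:
  181x1 + 27x2 + 87x3 + 543x4 + 491x5 ≥ 1136   (crude protein)
  6.8x1 + 0.8x2 + 2.5x3 + 34.2x4 + 28x5 ≥ 33.4   (lysine)
  x1, x2, x3, x4, x5 ≥ 0.
The cheapest feasible vertex uses only meat-and-bone meal; alfalfa meal, cassava meal, maize, pea protein are not used. The crude protein requirement is met with equality.
Solving gives x5 = 2.314.
Total cost: 0.43·2.314 = 0.99502.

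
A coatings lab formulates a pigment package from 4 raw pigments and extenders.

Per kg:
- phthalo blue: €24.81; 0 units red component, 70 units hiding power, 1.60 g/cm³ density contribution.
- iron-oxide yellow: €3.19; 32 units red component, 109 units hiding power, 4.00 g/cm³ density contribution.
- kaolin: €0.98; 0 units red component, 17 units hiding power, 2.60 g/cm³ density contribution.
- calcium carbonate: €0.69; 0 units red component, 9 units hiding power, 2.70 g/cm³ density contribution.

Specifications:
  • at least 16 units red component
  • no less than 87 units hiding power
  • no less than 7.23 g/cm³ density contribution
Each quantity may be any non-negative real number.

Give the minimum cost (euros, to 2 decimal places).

€3.27

This is a linear program. Let x1 = kg of phthalo blue, x2 = kg of iron-oxide yellow, x3 = kg of kaolin, x4 = kg of calcium carbonate.
min 24.81x1 + 3.19x2 + 0.98x3 + 0.69x4 subject to:
  32x2 ≥ 16   (red component)
  70x1 + 109x2 + 17x3 + 9x4 ≥ 87   (hiding power)
  1.6x1 + 4x2 + 2.6x3 + 2.7x4 ≥ 7.23   (density contribution)
  x1, x2, x3, x4 ≥ 0.
The cheapest feasible vertex uses only iron-oxide yellow, calcium carbonate; phthalo blue, kaolin are not used. The hiding power and density contribution requirements are met with equality.
So iron-oxide yellow = 0.6575 kg, calcium carbonate = 1.704 kg.
Objective = 3.19·0.6575 + 0.69·1.704 = 3.2732.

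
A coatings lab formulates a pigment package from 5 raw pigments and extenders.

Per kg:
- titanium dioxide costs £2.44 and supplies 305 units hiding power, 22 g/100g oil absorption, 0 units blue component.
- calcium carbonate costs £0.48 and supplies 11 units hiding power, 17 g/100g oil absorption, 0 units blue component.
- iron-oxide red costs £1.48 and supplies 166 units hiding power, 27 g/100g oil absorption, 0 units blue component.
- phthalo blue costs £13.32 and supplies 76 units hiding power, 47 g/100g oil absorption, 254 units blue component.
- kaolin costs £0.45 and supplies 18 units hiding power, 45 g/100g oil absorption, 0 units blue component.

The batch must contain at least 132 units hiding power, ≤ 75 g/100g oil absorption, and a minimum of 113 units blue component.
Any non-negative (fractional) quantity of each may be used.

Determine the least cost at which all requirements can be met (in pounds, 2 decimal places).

£6.71

This is a linear program. Let x1 = kg of titanium dioxide, x2 = kg of calcium carbonate, x3 = kg of iron-oxide red, x4 = kg of phthalo blue, x5 = kg of kaolin.
min 2.44x1 + 0.48x2 + 1.48x3 + 13.32x4 + 0.45x5 subject to:
  305x1 + 11x2 + 166x3 + 76x4 + 18x5 ≥ 132   (hiding power)
  22x1 + 17x2 + 27x3 + 47x4 + 45x5 ≤ 75   (oil absorption)
  254x4 ≥ 113   (blue component)
  x1, x2, x3, x4, x5 ≥ 0.
The cheapest feasible vertex uses only titanium dioxide, phthalo blue; calcium carbonate, iron-oxide red, kaolin are not used. There the hiding power and blue component constraints are tight.
Optimal quantities: titanium dioxide = 0.3219 kg, phthalo blue = 0.4449 kg.
Objective = 2.44·0.3219 + 13.32·0.4449 = 6.7115.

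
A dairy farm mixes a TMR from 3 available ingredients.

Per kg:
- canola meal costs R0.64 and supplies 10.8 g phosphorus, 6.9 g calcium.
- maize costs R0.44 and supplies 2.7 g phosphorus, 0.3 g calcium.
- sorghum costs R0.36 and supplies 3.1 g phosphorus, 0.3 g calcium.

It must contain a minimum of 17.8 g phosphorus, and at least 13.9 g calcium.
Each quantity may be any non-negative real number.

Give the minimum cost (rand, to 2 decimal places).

Treat it as an LP. Let x1 = kg of canola meal, x2 = kg of maize, x3 = kg of sorghum.
min 0.64x1 + 0.44x2 + 0.36x3 with:
  10.8x1 + 2.7x2 + 3.1x3 ≥ 17.8   (phosphorus)
  6.9x1 + 0.3x2 + 0.3x3 ≥ 13.9   (calcium)
  x1, x2, x3 ≥ 0.
At the optimum only canola meal is positive (maize, sorghum = 0). There the calcium constraint is tight.
Solving gives x1 = 2.014.
Objective = 0.64·2.014 = 1.2890.

R1.29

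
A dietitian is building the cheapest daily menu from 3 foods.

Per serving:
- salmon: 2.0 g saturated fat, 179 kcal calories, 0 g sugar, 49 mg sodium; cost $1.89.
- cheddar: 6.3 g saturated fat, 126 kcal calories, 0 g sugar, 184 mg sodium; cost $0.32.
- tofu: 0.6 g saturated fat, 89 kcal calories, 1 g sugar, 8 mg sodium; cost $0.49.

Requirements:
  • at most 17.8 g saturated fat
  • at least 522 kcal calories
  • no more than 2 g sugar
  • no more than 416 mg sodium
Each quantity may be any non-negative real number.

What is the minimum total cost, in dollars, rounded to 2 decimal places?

$2.55

This is a linear program. Let x1 = servings of salmon, x2 = servings of cheddar, x3 = servings of tofu.
Minimise 1.89x1 + 0.32x2 + 0.49x3 s.t.:
  2x1 + 6.3x2 + 0.6x3 ≤ 17.8   (saturated fat)
  179x1 + 126x2 + 89x3 ≥ 522   (calories)
  1x3 ≤ 2   (sugar)
  49x1 + 184x2 + 8x3 ≤ 416   (sodium)
  x1, x2, x3 ≥ 0.
The optimal mix uses every input. Binding constraints: calories, sugar, sodium.
So salmon = 0.4819 servings, cheddar = 2.046 servings, tofu = 2 servings.
Cost = 1.89·0.4819 + 0.32·2.046 + 0.49·2 = 2.5455.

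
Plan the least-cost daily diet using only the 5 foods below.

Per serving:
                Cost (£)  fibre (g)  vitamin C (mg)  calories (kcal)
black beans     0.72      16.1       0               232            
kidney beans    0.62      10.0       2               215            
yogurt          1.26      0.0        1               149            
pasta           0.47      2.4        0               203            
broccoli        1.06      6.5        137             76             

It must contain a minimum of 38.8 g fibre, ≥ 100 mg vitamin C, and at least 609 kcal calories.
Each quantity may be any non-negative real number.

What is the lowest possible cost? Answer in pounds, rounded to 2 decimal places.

Let x1 = servings of black beans, x2 = servings of kidney beans, x3 = servings of yogurt, x4 = servings of pasta, x5 = servings of broccoli.
Minimize 0.72x1 + 0.62x2 + 1.26x3 + 0.47x4 + 1.06x5 with:
  16.1x1 + 10x2 + 2.4x4 + 6.5x5 ≥ 38.8   (fibre)
  2x2 + 1x3 + 137x5 ≥ 100   (vitamin C)
  232x1 + 215x2 + 149x3 + 203x4 + 76x5 ≥ 609   (calories)
  x1, x2, x3, x4, x5 ≥ 0.
The optimal basis is {black beans, pasta, broccoli}; kidney beans, yogurt drop out. The fibre, vitamin C, calories requirements are met with equality.
Optimal quantities: black beans = 2.06 servings, pasta = 0.3728 servings, broccoli = 0.7299 servings.
Objective = 0.72·2.06 + 0.47·0.3728 + 1.06·0.7299 = 2.4321.

£2.43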